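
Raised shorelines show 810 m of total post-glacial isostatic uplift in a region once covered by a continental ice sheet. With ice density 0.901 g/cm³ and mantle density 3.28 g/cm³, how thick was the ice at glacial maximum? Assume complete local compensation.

u = t ρ_ice/ρ_m → t = u ρ_m/ρ_ice = 810 m × 3.28/0.901 = 2950 m.

2950 m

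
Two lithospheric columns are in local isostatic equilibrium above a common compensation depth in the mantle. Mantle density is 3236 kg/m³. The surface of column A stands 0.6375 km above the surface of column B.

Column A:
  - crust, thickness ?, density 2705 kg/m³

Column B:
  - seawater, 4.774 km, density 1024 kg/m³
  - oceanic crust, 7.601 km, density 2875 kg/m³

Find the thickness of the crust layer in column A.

28.9 km

Take the compensation level at the base of the deeper column (depth z_c below the surface of column A) and equate Σ ρ_i t_i down to z_c; mantle fills any gap and the z_c terms cancel.
Column A: x×2705 + (z_c − 0 − x)×3236
Column B: 0.6375×0 + 4.774×1024 + 7.601×2875 + (z_c − 0.6375 − 12.375)×3236
The z_c×3236 term appears on both sides and cancels. Collect the known terms of each column as K = Σ(ρt)_known − 3236 × (depth of known layers): K_A = 0 − 3236×0 = 0; K_B = 26741.451 − 3236×(0.6375 + 12.375) = −15366.999.
Balance: K_A − x×(3236 − 2705) = K_B, so x = (K_A − K_B)/(3236 − 2705) = 15367/531 = 28.9 km.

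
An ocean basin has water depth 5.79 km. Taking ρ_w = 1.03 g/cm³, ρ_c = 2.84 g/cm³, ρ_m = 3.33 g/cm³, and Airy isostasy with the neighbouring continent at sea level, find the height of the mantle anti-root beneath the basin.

For local isostatic compensation: replacing crust with seawater at the top is compensated by replacing crust with mantle at the base: d (ρ_c − ρ_w) = a (ρ_m − ρ_c).
a = d (ρ_c − ρ_w)/(ρ_m − ρ_c) = 5.79 km × 1.81/0.49 = 21.4 km.

21.4 km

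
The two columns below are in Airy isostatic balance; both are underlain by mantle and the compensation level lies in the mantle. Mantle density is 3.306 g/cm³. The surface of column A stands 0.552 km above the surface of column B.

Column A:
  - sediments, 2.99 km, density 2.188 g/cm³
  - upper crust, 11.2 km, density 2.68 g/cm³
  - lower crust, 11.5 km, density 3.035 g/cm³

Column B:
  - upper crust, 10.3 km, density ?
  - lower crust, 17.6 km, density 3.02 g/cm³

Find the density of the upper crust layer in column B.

Take the compensation level at the base of the deeper column (depth z_c below the surface of column A) and equate Σ ρ_i t_i down to z_c; mantle fills any gap and the z_c terms cancel.
Column A: 2.99×2.188 + 11.2×2.68 + 11.5×3.035 + (z_c − 25.69)×3.306
Column B: 0.552×0 + 10.3×ρ + 17.6×3.02 + (z_c − 0.552 − 27.9)×3.306
The z_c×3.306 term appears on both sides and cancels. Collect the known terms of each column as K = Σ(ρt)_known − 3.306 × (depth of known layers): K_A = 71.46062 − 3.306×25.69 = −13.47052; K_B = 53.152 − 3.306×(0.552 + 27.9) = −40.910312.
Balance: K_A = K_B + 10.3×ρ, so ρ = (K_A − K_B)/10.3 = 27.4398/10.3 = 2.66 g/cm³.

2.66 g/cm³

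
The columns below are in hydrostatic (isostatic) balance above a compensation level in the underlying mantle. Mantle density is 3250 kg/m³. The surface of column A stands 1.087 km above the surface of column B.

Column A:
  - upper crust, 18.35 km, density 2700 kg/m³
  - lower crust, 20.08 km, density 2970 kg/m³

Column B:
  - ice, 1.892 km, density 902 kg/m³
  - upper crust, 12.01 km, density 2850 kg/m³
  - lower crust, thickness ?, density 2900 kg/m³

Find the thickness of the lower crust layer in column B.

Take the compensation level at the base of the deeper column (depth z_c below the surface of column A) and equate Σ ρ_i t_i down to z_c; mantle fills any gap and the z_c terms cancel.
Column A: 18.35×2700 + 20.08×2970 + (z_c − 38.43)×3250
Column B: 1.087×0 + 1.892×902 + 12.01×2850 + x×2900 + (z_c − 1.087 − 13.902 − x)×3250
The z_c×3250 term appears on both sides and cancels. Collect the known terms of each column as K = Σ(ρt)_known − 3250 × (depth of known layers): K_A = 109182.6 − 3250×38.43 = −15714.9; K_B = 35935.084 − 3250×(1.087 + 13.902) = −12779.166.
Balance: K_A = K_B − x×(3250 − 2900), so x = (K_B − K_A)/(3250 − 2900) = 2935.73/350 = 8.39 km.

8.39 km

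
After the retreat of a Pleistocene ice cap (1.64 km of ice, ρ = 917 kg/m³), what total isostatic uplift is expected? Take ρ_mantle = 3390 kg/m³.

0.444 km

Removing the load lets mantle flow back in; uplift u satisfies ρ_ice t = ρ_m u.
u = t ρ_ice/ρ_m = 1.64 km × 917/3390 = 0.444 km.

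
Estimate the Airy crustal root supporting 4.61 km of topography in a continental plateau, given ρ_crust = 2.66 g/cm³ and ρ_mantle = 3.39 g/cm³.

16.8 km

For local isostatic compensation: the weight of the topography is balanced by the buoyancy of the root, ρ_c h = (ρ_m − ρ_c) r.
r = h · ρ_c / (ρ_m − ρ_c) = 4.61 km × 2.66 / (3.39 − 2.66) = 16.8 km.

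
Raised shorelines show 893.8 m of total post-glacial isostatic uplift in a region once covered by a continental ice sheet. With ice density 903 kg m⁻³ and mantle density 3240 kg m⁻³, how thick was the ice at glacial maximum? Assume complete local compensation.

u = t ρ_ice/ρ_m → t = u ρ_m/ρ_ice = 893.8 m × 3240/903 = 3210 m.

3210 m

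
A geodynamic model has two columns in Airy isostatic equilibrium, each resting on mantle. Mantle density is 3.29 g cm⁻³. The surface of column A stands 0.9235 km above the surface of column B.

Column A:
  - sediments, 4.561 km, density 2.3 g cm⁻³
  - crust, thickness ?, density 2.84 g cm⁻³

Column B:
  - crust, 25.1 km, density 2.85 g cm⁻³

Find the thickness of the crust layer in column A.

Take the compensation level at the base of the deeper column (depth z_c below the surface of column A) and equate Σ ρ_i t_i down to z_c; mantle fills any gap and the z_c terms cancel.
Column A: 4.561×2.3 + x×2.84 + (z_c − 4.561 − x)×3.29
Column B: 0.9235×0 + 25.1×2.85 + (z_c − 0.9235 − 25.1)×3.29
The z_c×3.29 term appears on both sides and cancels. Collect the known terms of each column as K = Σ(ρt)_known − 3.29 × (depth of known layers): K_A = 10.4903 − 3.29×4.561 = −4.51539; K_B = 71.535 − 3.29×(0.9235 + 25.1) = −14.082315.
Balance: K_A − x×(3.29 − 2.84) = K_B, so x = (K_A − K_B)/(3.29 − 2.84) = 9.56692/0.45 = 21.3 km.

21.3 km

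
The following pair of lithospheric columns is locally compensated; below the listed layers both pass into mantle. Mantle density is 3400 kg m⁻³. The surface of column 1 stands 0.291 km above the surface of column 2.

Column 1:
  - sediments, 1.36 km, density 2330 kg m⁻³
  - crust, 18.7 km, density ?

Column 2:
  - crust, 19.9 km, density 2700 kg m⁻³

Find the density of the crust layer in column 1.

2680 kg m⁻³

Take the compensation level at the base of the deeper column (depth z_c below the surface of column 1) and equate Σ ρ_i t_i down to z_c; mantle fills any gap and the z_c terms cancel.
Column 1: 1.36×2330 + 18.7×ρ + (z_c − 20.06)×3400
Column 2: 0.291×0 + 19.9×2700 + (z_c − 0.291 − 19.9)×3400
The z_c×3400 term appears on both sides and cancels. Collect the known terms of each column as K = Σ(ρt)_known − 3400 × (depth of known layers): K_1 = 3168.8 − 3400×20.06 = −65035.2; K_2 = 53730 − 3400×(0.291 + 19.9) = −14919.4.
Balance: K_1 + 18.7×ρ = K_2, so ρ = (K_2 − K_1)/18.7 = 50115.8/18.7 = 2680 kg m⁻³.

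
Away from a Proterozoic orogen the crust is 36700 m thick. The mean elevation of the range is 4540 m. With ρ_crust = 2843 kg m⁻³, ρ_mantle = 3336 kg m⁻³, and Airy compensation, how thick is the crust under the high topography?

Root depth r = h ρ_c / (ρ_m − ρ_c) = 4540 m × 2843 / 493 = 26180 m.
Total thickness = T + h + r = 36700 m + 4540 m + 26180 m = 67400 m.

67400 m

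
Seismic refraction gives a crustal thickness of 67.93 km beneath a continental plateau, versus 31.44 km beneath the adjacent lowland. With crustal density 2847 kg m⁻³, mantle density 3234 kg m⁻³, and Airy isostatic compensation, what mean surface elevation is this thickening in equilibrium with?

Excess crust Δ = 67.93 km − 31.44 km = 36.49 km, split between elevation h and root r with h + r = Δ.
Airy balance ρ_c h = (ρ_m − ρ_c) r gives r = h ρ_c/(ρ_m − ρ_c), so h (1 + ρ_c/(ρ_m − ρ_c)) = Δ, i.e. h = Δ (ρ_m − ρ_c)/ρ_m.
h = 36.49 km × 387/3234 = 4.37 km.

4.37 km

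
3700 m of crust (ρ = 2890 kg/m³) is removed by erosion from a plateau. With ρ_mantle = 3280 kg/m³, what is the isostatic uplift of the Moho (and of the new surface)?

Unloading: uplift u = e ρ_c/ρ_m = 3700 m × 2890/3280 = 3260 m.

3260 m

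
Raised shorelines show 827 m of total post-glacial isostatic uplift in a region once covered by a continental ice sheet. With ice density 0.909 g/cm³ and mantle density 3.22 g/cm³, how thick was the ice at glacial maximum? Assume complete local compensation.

u = t ρ_ice/ρ_m → t = u ρ_m/ρ_ice = 827 m × 3.22/0.909 = 2930 m.

2930 m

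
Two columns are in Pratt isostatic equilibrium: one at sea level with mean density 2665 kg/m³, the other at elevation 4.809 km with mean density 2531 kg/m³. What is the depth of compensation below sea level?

ρ_ref D = ρ (D + h) → D (ρ_ref − ρ) = ρ h.
D = ρ h/(ρ_ref − ρ) = 2531 × 4.809 km/(2665 − 2531) = 90.8 km.

90.8 km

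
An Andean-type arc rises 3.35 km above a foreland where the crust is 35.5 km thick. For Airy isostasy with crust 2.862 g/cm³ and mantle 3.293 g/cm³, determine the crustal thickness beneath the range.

61.1 km

Root depth r = h ρ_c / (ρ_m − ρ_c) = 3.35 km × 2.862 / 0.431 = 22.25 km.
Total thickness = T + h + r = 35.5 km + 3.35 km + 22.25 km = 61.1 km.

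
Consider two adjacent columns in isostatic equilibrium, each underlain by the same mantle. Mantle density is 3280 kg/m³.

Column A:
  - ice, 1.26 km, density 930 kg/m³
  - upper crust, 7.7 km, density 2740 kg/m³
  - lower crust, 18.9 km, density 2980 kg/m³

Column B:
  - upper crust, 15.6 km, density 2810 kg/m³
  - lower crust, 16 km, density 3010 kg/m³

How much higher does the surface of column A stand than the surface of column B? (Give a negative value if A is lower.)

For any compensation level in the mantle, the mantle terms cancel and isostasy reduces to e = (Σt_A − Σt_B) − (Σ(ρt)_A − Σ(ρt)_B) / ρ_m.
Σt_A = 27.86 km; Σt_B = 31.6 km; Σ(ρt)_A = 78591.8; Σ(ρt)_B = 91996 (in km·kg/m³).
e = (27.86 − 31.6) − (78591.8 − 91996) / 3280 = 0.347 km.

0.347 km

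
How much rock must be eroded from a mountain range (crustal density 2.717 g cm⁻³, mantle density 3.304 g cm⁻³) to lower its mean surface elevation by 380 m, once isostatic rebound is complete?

2140 m

Net drop Δ = e − u = e − e ρ_c/ρ_m = e (ρ_m − ρ_c)/ρ_m.
e = Δ ρ_m/(ρ_m − ρ_c) = 380 m × 3.304/0.587 = 2140 m.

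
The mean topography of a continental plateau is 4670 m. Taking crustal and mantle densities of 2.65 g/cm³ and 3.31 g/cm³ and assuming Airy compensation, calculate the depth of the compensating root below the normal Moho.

18800 m

Equating mass per unit area of the two columns: the weight of the topography is balanced by the buoyancy of the root, ρ_c h = (ρ_m − ρ_c) r.
r = h · ρ_c / (ρ_m − ρ_c) = 4670 m × 2.65 / (3.31 − 2.65) = 18800 m.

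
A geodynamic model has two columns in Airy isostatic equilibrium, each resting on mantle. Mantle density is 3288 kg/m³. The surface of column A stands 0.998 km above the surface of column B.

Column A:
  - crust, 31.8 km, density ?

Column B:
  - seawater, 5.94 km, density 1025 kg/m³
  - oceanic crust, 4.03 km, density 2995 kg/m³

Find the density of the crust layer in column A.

Take the compensation level at the base of the deeper column (depth z_c below the surface of column A) and equate Σ ρ_i t_i down to z_c; mantle fills any gap and the z_c terms cancel.
Column A: 31.8×ρ + (z_c − 31.8)×3288
Column B: 0.998×0 + 5.94×1025 + 4.03×2995 + (z_c − 0.998 − 9.97)×3288
The z_c×3288 term appears on both sides and cancels. Collect the known terms of each column as K = Σ(ρt)_known − 3288 × (depth of known layers): K_A = 0 − 3288×31.8 = −104558.4; K_B = 18158.35 − 3288×(0.998 + 9.97) = −17904.434.
Balance: K_A + 31.8×ρ = K_B, so ρ = (K_B − K_A)/31.8 = 86654/31.8 = 2720 kg/m³.

2720 kg/m³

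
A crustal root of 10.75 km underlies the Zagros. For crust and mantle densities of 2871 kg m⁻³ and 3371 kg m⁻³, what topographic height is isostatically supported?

1.87 km

In Airy isostatic equilibrium: ρ_c h = (ρ_m − ρ_c) r.
h = r (ρ_m − ρ_c) / ρ_c = 10.75 km × (3371 − 2871) / 2871 = 1.87 km.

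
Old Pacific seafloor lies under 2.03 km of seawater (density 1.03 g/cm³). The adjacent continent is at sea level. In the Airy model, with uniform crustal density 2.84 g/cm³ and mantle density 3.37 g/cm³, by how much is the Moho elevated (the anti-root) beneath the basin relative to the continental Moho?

In Airy isostatic equilibrium: replacing crust with seawater at the top is compensated by replacing crust with mantle at the base: d (ρ_c − ρ_w) = a (ρ_m − ρ_c).
a = d (ρ_c − ρ_w)/(ρ_m − ρ_c) = 2.03 km × 1.81/0.53 = 6.93 km.

6.93 km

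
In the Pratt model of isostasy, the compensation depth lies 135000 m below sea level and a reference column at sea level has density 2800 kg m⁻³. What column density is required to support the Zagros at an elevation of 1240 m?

Pratt balance: ρ_ref D = ρ (D + h).
ρ = ρ_ref D/(D + h) = 2800 × 135000 m/(135000 m + 1240 m) = 2770 kg m⁻³.

2770 kg m⁻³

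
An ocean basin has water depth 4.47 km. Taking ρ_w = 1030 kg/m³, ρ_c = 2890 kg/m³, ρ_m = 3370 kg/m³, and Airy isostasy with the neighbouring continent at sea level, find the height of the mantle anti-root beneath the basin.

17.3 km

Balancing pressure at the compensation depth: replacing crust with seawater at the top is compensated by replacing crust with mantle at the base: d (ρ_c − ρ_w) = a (ρ_m − ρ_c).
a = d (ρ_c − ρ_w)/(ρ_m − ρ_c) = 4.47 km × 1860/480 = 17.3 km.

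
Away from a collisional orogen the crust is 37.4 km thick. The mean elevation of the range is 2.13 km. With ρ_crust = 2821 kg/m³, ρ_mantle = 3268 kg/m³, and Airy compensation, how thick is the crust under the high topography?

Root depth r = h ρ_c / (ρ_m − ρ_c) = 2.13 km × 2821 / 447 = 13.44 km.
Total thickness = T + h + r = 37.4 km + 2.13 km + 13.44 km = 53 km.

53 km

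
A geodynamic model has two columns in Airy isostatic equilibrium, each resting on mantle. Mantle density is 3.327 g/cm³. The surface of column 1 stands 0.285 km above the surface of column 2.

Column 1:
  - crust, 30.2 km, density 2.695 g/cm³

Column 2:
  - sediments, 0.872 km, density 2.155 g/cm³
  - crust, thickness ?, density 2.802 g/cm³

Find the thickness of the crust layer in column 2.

32.6 km

Take the compensation level at the base of the deeper column (depth z_c below the surface of column 1) and equate Σ ρ_i t_i down to z_c; mantle fills any gap and the z_c terms cancel.
Column 1: 30.2×2.695 + (z_c − 30.2)×3.327
Column 2: 0.285×0 + 0.872×2.155 + x×2.802 + (z_c − 0.285 − 0.872 − x)×3.327
The z_c×3.327 term appears on both sides and cancels. Collect the known terms of each column as K = Σ(ρt)_known − 3.327 × (depth of known layers): K_1 = 81.389 − 3.327×30.2 = −19.0864; K_2 = 1.87916 − 3.327×(0.285 + 0.872) = −1.970179.
Balance: K_1 = K_2 − x×(3.327 − 2.802), so x = (K_2 − K_1)/(3.327 − 2.802) = 17.1162/0.525 = 32.6 km.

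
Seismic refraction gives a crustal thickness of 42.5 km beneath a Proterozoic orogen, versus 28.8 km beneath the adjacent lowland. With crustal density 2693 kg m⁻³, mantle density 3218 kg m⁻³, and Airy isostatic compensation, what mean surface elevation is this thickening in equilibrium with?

Excess crust Δ = 42.5 km − 28.8 km = 13.7 km, split between elevation h and root r with h + r = Δ.
Airy balance ρ_c h = (ρ_m − ρ_c) r gives r = h ρ_c/(ρ_m − ρ_c), so h (1 + ρ_c/(ρ_m − ρ_c)) = Δ, i.e. h = Δ (ρ_m − ρ_c)/ρ_m.
h = 13.7 km × 525/3218 = 2.24 km.

2.24 km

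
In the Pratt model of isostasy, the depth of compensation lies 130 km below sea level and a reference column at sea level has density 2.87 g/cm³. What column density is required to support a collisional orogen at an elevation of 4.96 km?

2.76 g/cm³

Pratt balance: ρ_ref D = ρ (D + h).
ρ = ρ_ref D/(D + h) = 2.87 × 130 km/(130 km + 4.96 km) = 2.76 g/cm³.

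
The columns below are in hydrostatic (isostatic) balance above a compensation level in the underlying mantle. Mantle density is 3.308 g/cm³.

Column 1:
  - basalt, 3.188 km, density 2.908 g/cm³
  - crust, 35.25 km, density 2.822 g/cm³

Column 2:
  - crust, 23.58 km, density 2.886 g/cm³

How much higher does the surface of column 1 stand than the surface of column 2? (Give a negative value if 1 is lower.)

2.56 km

For any compensation level in the mantle, the mantle terms cancel and isostasy reduces to e = (Σt_1 − Σt_2) − (Σ(ρt)_1 − Σ(ρt)_2) / ρ_m.
Σt_1 = 38.438 km; Σt_2 = 23.58 km; Σ(ρt)_1 = 108.746204; Σ(ρt)_2 = 68.05188 (in km·g/cm³).
e = (38.438 − 23.58) − (108.746204 − 68.05188) / 3.308 = 2.56 km.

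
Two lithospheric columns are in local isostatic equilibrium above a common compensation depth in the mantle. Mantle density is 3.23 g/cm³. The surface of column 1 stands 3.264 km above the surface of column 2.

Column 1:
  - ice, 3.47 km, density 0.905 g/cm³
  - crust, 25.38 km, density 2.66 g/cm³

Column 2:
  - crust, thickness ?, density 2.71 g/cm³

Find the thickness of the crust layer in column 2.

Take the compensation level at the base of the deeper column (depth z_c below the surface of column 1) and equate Σ ρ_i t_i down to z_c; mantle fills any gap and the z_c terms cancel.
Column 1: 3.47×0.905 + 25.38×2.66 + (z_c − 28.85)×3.23
Column 2: 3.264×0 + x×2.71 + (z_c − 3.264 − 0 − x)×3.23
The z_c×3.23 term appears on both sides and cancels. Collect the known terms of each column as K = Σ(ρt)_known − 3.23 × (depth of known layers): K_1 = 70.65115 − 3.23×28.85 = −22.53435; K_2 = 0 − 3.23×(3.264 + 0) = −10.54272.
Balance: K_1 = K_2 − x×(3.23 − 2.71), so x = (K_2 − K_1)/(3.23 − 2.71) = 11.9916/0.52 = 23.1 km.

23.1 km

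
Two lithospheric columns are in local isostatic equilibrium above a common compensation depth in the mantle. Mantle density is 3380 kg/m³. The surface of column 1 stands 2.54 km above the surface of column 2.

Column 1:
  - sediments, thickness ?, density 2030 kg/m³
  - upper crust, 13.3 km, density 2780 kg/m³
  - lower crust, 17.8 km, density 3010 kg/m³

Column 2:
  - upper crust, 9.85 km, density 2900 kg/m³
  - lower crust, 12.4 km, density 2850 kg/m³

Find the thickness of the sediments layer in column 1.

Take the compensation level at the base of the deeper column (depth z_c below the surface of column 1) and equate Σ ρ_i t_i down to z_c; mantle fills any gap and the z_c terms cancel.
Column 1: x×2030 + 13.3×2780 + 17.8×3010 + (z_c − 31.1 − x)×3380
Column 2: 2.54×0 + 9.85×2900 + 12.4×2850 + (z_c − 2.54 − 22.25)×3380
The z_c×3380 term appears on both sides and cancels. Collect the known terms of each column as K = Σ(ρt)_known − 3380 × (depth of known layers): K_1 = 90552 − 3380×31.1 = −14566; K_2 = 63905 − 3380×(2.54 + 22.25) = −19885.2.
Balance: K_1 − x×(3380 − 2030) = K_2, so x = (K_1 − K_2)/(3380 − 2030) = 5319.2/1350 = 3.94 km.

3.94 km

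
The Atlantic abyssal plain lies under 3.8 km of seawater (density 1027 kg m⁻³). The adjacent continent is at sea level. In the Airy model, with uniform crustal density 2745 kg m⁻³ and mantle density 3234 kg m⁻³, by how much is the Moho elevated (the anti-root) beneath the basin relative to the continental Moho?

By Archimedes' principle applied to the lithosphere: replacing crust with seawater at the top is compensated by replacing crust with mantle at the base: d (ρ_c − ρ_w) = a (ρ_m − ρ_c).
a = d (ρ_c − ρ_w)/(ρ_m − ρ_c) = 3.8 km × 1718/489 = 13.4 km.

13.4 km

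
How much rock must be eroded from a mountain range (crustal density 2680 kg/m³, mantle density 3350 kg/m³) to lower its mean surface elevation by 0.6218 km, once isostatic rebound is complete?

3.11 km

Net drop Δ = e − u = e − e ρ_c/ρ_m = e (ρ_m − ρ_c)/ρ_m.
e = Δ ρ_m/(ρ_m − ρ_c) = 0.6218 km × 3350/670 = 3.11 km.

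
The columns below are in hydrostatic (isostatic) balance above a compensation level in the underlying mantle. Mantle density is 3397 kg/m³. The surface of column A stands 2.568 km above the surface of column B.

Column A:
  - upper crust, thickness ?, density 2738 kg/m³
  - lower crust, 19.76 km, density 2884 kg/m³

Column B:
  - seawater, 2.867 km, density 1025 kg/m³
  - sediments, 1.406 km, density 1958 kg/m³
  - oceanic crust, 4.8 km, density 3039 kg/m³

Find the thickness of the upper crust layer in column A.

Take the compensation level at the base of the deeper column (depth z_c below the surface of column A) and equate Σ ρ_i t_i down to z_c; mantle fills any gap and the z_c terms cancel.
Column A: x×2738 + 19.76×2884 + (z_c − 19.76 − x)×3397
Column B: 2.568×0 + 2.867×1025 + 1.406×1958 + 4.8×3039 + (z_c − 2.568 − 9.073)×3397
The z_c×3397 term appears on both sides and cancels. Collect the known terms of each column as K = Σ(ρt)_known − 3397 × (depth of known layers): K_A = 56987.84 − 3397×19.76 = −10136.88; K_B = 20278.823 − 3397×(2.568 + 9.073) = −19265.654.
Balance: K_A − x×(3397 − 2738) = K_B, so x = (K_A − K_B)/(3397 − 2738) = 9128.77/659 = 13.9 km.

13.9 km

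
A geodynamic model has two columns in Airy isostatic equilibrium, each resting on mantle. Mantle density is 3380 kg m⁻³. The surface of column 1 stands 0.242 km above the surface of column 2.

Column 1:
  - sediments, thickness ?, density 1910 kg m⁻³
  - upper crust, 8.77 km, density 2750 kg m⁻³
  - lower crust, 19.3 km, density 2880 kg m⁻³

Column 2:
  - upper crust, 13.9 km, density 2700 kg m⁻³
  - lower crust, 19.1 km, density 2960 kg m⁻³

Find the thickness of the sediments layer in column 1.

2.12 km

Take the compensation level at the base of the deeper column (depth z_c below the surface of column 1) and equate Σ ρ_i t_i down to z_c; mantle fills any gap and the z_c terms cancel.
Column 1: x×1910 + 8.77×2750 + 19.3×2880 + (z_c − 28.07 − x)×3380
Column 2: 0.242×0 + 13.9×2700 + 19.1×2960 + (z_c − 0.242 − 33)×3380
The z_c×3380 term appears on both sides and cancels. Collect the known terms of each column as K = Σ(ρt)_known − 3380 × (depth of known layers): K_1 = 79701.5 − 3380×28.07 = −15175.1; K_2 = 94066 − 3380×(0.242 + 33) = −18291.96.
Balance: K_1 − x×(3380 − 1910) = K_2, so x = (K_1 − K_2)/(3380 − 1910) = 3116.86/1470 = 2.12 km.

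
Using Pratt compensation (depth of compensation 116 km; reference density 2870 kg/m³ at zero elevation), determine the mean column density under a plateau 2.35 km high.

2810 kg/m³

Pratt balance: ρ_ref D = ρ (D + h).
ρ = ρ_ref D/(D + h) = 2870 × 116 km/(116 km + 2.35 km) = 2810 kg/m³.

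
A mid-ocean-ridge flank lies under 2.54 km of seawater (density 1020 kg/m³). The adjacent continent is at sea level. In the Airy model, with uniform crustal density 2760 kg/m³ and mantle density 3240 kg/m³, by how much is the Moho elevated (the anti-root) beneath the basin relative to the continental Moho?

Equating mass per unit area of the two columns: replacing crust with seawater at the top is compensated by replacing crust with mantle at the base: d (ρ_c − ρ_w) = a (ρ_m − ρ_c).
a = d (ρ_c − ρ_w)/(ρ_m − ρ_c) = 2.54 km × 1740/480 = 9.21 km.

9.21 km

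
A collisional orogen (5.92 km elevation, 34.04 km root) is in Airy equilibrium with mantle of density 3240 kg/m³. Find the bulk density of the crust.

ρ_c h = (ρ_m − ρ_c) r → ρ_c (h + r) = ρ_m r → ρ_c = ρ_m r / (h + r).
ρ_c = 3240 × 34.04 km / (5.92 km + 34.04 km) = 2760 kg/m³.

2760 kg/m³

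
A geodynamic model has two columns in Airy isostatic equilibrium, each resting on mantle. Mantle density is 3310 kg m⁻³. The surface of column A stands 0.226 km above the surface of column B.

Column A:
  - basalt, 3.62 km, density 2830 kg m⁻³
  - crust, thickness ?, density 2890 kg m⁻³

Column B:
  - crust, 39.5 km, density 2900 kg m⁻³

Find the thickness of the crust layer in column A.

36.2 km

Take the compensation level at the base of the deeper column (depth z_c below the surface of column A) and equate Σ ρ_i t_i down to z_c; mantle fills any gap and the z_c terms cancel.
Column A: 3.62×2830 + x×2890 + (z_c − 3.62 − x)×3310
Column B: 0.226×0 + 39.5×2900 + (z_c − 0.226 − 39.5)×3310
The z_c×3310 term appears on both sides and cancels. Collect the known terms of each column as K = Σ(ρt)_known − 3310 × (depth of known layers): K_A = 10244.6 − 3310×3.62 = −1737.6; K_B = 114550 − 3310×(0.226 + 39.5) = −16943.06.
Balance: K_A − x×(3310 − 2890) = K_B, so x = (K_A − K_B)/(3310 − 2890) = 15205.5/420 = 36.2 km.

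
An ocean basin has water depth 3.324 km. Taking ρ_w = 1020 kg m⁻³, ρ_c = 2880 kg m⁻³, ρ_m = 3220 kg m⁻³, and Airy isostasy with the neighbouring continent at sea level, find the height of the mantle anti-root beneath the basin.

18.2 km

Balancing pressure at the compensation depth: replacing crust with seawater at the top is compensated by replacing crust with mantle at the base: d (ρ_c − ρ_w) = a (ρ_m − ρ_c).
a = d (ρ_c − ρ_w)/(ρ_m − ρ_c) = 3.324 km × 1860/340 = 18.2 km.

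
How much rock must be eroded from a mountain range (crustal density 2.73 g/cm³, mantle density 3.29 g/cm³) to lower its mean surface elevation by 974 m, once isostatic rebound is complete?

5720 m

Net drop Δ = e − u = e − e ρ_c/ρ_m = e (ρ_m − ρ_c)/ρ_m.
e = Δ ρ_m/(ρ_m − ρ_c) = 974 m × 3.29/0.56 = 5720 m.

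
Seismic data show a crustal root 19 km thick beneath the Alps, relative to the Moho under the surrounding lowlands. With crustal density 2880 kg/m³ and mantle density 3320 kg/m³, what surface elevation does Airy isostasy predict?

Isostatic balance requires: ρ_c h = (ρ_m − ρ_c) r.
h = r (ρ_m − ρ_c) / ρ_c = 19 km × (3320 − 2880) / 2880 = 2.9 km.

2.9 km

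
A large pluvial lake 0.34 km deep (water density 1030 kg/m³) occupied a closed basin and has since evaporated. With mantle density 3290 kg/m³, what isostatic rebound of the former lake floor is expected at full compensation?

0.106 km

u = d ρ_w/ρ_m = 0.34 km × 1030/3290 = 0.106 km.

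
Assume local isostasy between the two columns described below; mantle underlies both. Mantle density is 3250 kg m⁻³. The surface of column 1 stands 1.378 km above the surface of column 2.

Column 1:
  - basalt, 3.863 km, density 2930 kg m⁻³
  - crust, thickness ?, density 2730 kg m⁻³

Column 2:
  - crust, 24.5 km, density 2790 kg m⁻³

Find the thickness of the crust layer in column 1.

Take the compensation level at the base of the deeper column (depth z_c below the surface of column 1) and equate Σ ρ_i t_i down to z_c; mantle fills any gap and the z_c terms cancel.
Column 1: 3.863×2930 + x×2730 + (z_c − 3.863 − x)×3250
Column 2: 1.378×0 + 24.5×2790 + (z_c − 1.378 − 24.5)×3250
The z_c×3250 term appears on both sides and cancels. Collect the known terms of each column as K = Σ(ρt)_known − 3250 × (depth of known layers): K_1 = 11318.59 − 3250×3.863 = −1236.16; K_2 = 68355 − 3250×(1.378 + 24.5) = −15748.5.
Balance: K_1 − x×(3250 − 2730) = K_2, so x = (K_1 − K_2)/(3250 − 2730) = 14512.3/520 = 27.9 km.

27.9 km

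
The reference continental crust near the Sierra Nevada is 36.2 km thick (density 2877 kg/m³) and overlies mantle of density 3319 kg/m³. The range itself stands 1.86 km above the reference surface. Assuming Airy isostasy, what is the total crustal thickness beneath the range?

Root depth r = h ρ_c / (ρ_m − ρ_c) = 1.86 km × 2877 / 442 = 12.11 km.
Total thickness = T + h + r = 36.2 km + 1.86 km + 12.11 km = 50.2 km.

50.2 km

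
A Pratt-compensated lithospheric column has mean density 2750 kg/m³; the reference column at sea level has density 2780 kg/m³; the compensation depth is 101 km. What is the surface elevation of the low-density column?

ρ_ref D = ρ (D + h) → h = D (ρ_ref − ρ)/ρ.
h = 101 km × (2780 − 2750)/2750 = 1.1 km.

1.1 km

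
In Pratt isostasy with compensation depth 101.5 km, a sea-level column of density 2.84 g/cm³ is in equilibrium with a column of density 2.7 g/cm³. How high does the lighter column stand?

5.26 km

ρ_ref D = ρ (D + h) → h = D (ρ_ref − ρ)/ρ.
h = 101.5 km × (2.84 − 2.7)/2.7 = 5.26 km.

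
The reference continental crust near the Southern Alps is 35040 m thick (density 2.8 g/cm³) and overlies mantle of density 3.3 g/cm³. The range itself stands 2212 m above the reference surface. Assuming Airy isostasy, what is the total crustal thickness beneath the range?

49600 m

Root depth r = h ρ_c / (ρ_m − ρ_c) = 2212 m × 2.8 / 0.5 = 12390 m.
Total thickness = T + h + r = 35040 m + 2212 m + 12390 m = 49600 m.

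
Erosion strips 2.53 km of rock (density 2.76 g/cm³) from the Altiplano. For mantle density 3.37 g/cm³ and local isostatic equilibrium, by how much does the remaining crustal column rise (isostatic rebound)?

2.07 km

Unloading: uplift u = e ρ_c/ρ_m = 2.53 km × 2.76/3.37 = 2.07 km.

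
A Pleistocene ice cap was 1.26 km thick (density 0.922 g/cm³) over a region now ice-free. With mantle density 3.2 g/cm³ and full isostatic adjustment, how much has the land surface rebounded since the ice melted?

Removing the load lets mantle flow back in; uplift u satisfies ρ_ice t = ρ_m u.
u = t ρ_ice/ρ_m = 1.26 km × 0.922/3.2 = 0.363 km.

0.363 km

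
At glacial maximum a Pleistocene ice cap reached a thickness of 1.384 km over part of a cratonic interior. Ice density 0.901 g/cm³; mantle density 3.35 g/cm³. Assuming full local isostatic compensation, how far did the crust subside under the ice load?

0.372 km

For local isostatic compensation: the ice load ρ_ice t is balanced by mantle displaced below, ρ_m s.
s = t ρ_ice / ρ_m = 1.384 km × 0.901/3.35 = 0.372 km.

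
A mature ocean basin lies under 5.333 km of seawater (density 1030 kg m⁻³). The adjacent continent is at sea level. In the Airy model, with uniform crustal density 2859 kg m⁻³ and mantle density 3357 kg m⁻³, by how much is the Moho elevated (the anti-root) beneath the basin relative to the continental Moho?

By Archimedes' principle applied to the lithosphere: replacing crust with seawater at the top is compensated by replacing crust with mantle at the base: d (ρ_c − ρ_w) = a (ρ_m − ρ_c).
a = d (ρ_c − ρ_w)/(ρ_m − ρ_c) = 5.333 km × 1829/498 = 19.6 km.

19.6 km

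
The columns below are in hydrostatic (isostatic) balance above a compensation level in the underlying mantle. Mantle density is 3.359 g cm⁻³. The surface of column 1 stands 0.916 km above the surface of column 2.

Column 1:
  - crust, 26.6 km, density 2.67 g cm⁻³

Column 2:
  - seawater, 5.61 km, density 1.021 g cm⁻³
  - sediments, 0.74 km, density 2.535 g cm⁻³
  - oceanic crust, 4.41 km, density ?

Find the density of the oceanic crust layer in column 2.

Take the compensation level at the base of the deeper column (depth z_c below the surface of column 1) and equate Σ ρ_i t_i down to z_c; mantle fills any gap and the z_c terms cancel.
Column 1: 26.6×2.67 + (z_c − 26.6)×3.359
Column 2: 0.916×0 + 5.61×1.021 + 0.74×2.535 + 4.41×ρ + (z_c − 0.916 − 10.76)×3.359
The z_c×3.359 term appears on both sides and cancels. Collect the known terms of each column as K = Σ(ρt)_known − 3.359 × (depth of known layers): K_1 = 71.022 − 3.359×26.6 = −18.3274; K_2 = 7.60371 − 3.359×(0.916 + 10.76) = −31.615974.
Balance: K_1 = K_2 + 4.41×ρ, so ρ = (K_1 − K_2)/4.41 = 13.2886/4.41 = 3.01 g cm⁻³.

3.01 g cm⁻³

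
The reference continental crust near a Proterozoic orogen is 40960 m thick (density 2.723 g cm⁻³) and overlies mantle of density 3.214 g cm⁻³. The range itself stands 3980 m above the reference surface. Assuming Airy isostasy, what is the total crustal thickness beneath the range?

67000 m

Root depth r = h ρ_c / (ρ_m − ρ_c) = 3980 m × 2.723 / 0.491 = 22070 m.
Total thickness = T + h + r = 40960 m + 3980 m + 22070 m = 67000 m.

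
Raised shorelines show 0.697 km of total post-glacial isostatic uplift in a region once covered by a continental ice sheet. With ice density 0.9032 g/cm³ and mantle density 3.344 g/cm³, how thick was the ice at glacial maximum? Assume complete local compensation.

2.58 km

u = t ρ_ice/ρ_m → t = u ρ_m/ρ_ice = 0.697 km × 3.344/0.9032 = 2.58 km.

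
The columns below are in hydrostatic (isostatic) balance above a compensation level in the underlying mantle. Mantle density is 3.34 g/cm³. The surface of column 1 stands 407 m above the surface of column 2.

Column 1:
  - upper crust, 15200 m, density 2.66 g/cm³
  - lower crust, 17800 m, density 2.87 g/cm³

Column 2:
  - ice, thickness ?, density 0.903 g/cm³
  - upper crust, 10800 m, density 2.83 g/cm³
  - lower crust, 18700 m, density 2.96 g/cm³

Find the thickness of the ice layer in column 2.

1940 m

Take the compensation level at the base of the deeper column (depth z_c below the surface of column 1) and equate Σ ρ_i t_i down to z_c; mantle fills any gap and the z_c terms cancel.
Column 1: 15200×2.66 + 17800×2.87 + (z_c − 33000)×3.34
Column 2: 407×0 + x×0.903 + 10800×2.83 + 18700×2.96 + (z_c − 407 − 29500 − x)×3.34
The z_c×3.34 term appears on both sides and cancels. Collect the known terms of each column as K = Σ(ρt)_known − 3.34 × (depth of known layers): K_1 = 91518 − 3.34×33000 = −18702; K_2 = 85916 − 3.34×(407 + 29500) = −13973.38.
Balance: K_1 = K_2 − x×(3.34 − 0.903), so x = (K_2 − K_1)/(3.34 − 0.903) = 4728.62/2.437 = 1940 m.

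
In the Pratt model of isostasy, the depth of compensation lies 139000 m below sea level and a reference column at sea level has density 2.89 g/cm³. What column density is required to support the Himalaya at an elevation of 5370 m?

Pratt balance: ρ_ref D = ρ (D + h).
ρ = ρ_ref D/(D + h) = 2.89 × 139000 m/(139000 m + 5370 m) = 2.78 g/cm³.

2.78 g/cm³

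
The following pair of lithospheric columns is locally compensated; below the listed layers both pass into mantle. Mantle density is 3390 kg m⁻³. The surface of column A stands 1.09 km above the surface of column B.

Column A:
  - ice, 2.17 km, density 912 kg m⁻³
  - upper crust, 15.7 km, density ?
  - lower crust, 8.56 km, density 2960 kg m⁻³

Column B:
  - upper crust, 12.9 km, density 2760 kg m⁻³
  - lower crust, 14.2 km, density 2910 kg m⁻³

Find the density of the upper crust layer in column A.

2780 kg m⁻³

Take the compensation level at the base of the deeper column (depth z_c below the surface of column A) and equate Σ ρ_i t_i down to z_c; mantle fills any gap and the z_c terms cancel.
Column A: 2.17×912 + 15.7×ρ + 8.56×2960 + (z_c − 26.43)×3390
Column B: 1.09×0 + 12.9×2760 + 14.2×2910 + (z_c − 1.09 − 27.1)×3390
The z_c×3390 term appears on both sides and cancels. Collect the known terms of each column as K = Σ(ρt)_known − 3390 × (depth of known layers): K_A = 27316.64 − 3390×26.43 = −62281.06; K_B = 76926 − 3390×(1.09 + 27.1) = −18638.1.
Balance: K_A + 15.7×ρ = K_B, so ρ = (K_B − K_A)/15.7 = 43643/15.7 = 2780 kg m⁻³.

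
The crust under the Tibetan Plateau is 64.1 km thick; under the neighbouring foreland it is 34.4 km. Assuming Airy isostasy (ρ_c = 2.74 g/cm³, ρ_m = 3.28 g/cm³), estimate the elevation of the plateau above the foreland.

Excess crust Δ = 64.1 km − 34.4 km = 29.7 km, split between elevation h and root r with h + r = Δ.
Airy balance ρ_c h = (ρ_m − ρ_c) r gives r = h ρ_c/(ρ_m − ρ_c), so h (1 + ρ_c/(ρ_m − ρ_c)) = Δ, i.e. h = Δ (ρ_m − ρ_c)/ρ_m.
h = 29.7 km × 0.54/3.28 = 4.89 km.

4.89 km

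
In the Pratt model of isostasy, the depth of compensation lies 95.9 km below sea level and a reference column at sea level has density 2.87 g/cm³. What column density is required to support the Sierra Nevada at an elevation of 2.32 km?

Pratt balance: ρ_ref D = ρ (D + h).
ρ = ρ_ref D/(D + h) = 2.87 × 95.9 km/(95.9 km + 2.32 km) = 2.8 g/cm³.

2.8 g/cm³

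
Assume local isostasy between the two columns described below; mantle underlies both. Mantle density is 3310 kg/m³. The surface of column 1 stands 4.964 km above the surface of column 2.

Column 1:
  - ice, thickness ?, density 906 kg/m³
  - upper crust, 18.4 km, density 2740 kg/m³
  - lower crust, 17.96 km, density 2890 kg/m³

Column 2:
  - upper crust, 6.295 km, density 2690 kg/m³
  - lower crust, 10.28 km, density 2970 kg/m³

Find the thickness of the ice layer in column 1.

2.41 km

Take the compensation level at the base of the deeper column (depth z_c below the surface of column 1) and equate Σ ρ_i t_i down to z_c; mantle fills any gap and the z_c terms cancel.
Column 1: x×906 + 18.4×2740 + 17.96×2890 + (z_c − 36.36 − x)×3310
Column 2: 4.964×0 + 6.295×2690 + 10.28×2970 + (z_c − 4.964 − 16.575)×3310
The z_c×3310 term appears on both sides and cancels. Collect the known terms of each column as K = Σ(ρt)_known − 3310 × (depth of known layers): K_1 = 102320.4 − 3310×36.36 = −18031.2; K_2 = 47465.15 − 3310×(4.964 + 16.575) = −23828.94.
Balance: K_1 − x×(3310 − 906) = K_2, so x = (K_1 − K_2)/(3310 − 906) = 5797.74/2404 = 2.41 km.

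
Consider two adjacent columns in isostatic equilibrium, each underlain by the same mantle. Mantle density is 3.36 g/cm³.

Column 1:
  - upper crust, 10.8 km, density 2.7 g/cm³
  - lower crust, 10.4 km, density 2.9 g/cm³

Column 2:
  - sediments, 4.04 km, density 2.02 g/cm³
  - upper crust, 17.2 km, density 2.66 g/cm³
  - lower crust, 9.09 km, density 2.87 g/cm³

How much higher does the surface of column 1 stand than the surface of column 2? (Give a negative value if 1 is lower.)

−2.97 km

For any compensation level in the mantle, the mantle terms cancel and isostasy reduces to e = (Σt_1 − Σt_2) − (Σ(ρt)_1 − Σ(ρt)_2) / ρ_m.
Σt_1 = 21.2 km; Σt_2 = 30.33 km; Σ(ρt)_1 = 59.32; Σ(ρt)_2 = 80.0011 (in km·g/cm³).
e = (21.2 − 30.33) − (59.32 − 80.0011) / 3.36 = −2.97 km.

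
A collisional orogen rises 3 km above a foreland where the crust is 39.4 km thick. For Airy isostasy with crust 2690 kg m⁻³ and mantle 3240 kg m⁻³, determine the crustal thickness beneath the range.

57.1 km

Root depth r = h ρ_c / (ρ_m − ρ_c) = 3 km × 2690 / 550 = 14.67 km.
Total thickness = T + h + r = 39.4 km + 3 km + 14.67 km = 57.1 km.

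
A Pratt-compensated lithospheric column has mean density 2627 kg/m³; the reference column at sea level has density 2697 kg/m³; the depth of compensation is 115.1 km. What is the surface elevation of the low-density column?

ρ_ref D = ρ (D + h) → h = D (ρ_ref − ρ)/ρ.
h = 115.1 km × (2697 − 2627)/2627 = 3.07 km.

3.07 km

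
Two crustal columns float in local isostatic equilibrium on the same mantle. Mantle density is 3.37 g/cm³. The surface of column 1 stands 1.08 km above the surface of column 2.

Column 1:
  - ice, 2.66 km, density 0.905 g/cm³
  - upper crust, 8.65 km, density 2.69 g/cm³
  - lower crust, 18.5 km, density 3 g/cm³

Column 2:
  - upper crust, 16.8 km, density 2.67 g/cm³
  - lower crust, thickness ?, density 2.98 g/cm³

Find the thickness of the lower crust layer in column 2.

Take the compensation level at the base of the deeper column (depth z_c below the surface of column 1) and equate Σ ρ_i t_i down to z_c; mantle fills any gap and the z_c terms cancel.
Column 1: 2.66×0.905 + 8.65×2.69 + 18.5×3 + (z_c − 29.81)×3.37
Column 2: 1.08×0 + 16.8×2.67 + x×2.98 + (z_c − 1.08 − 16.8 − x)×3.37
The z_c×3.37 term appears on both sides and cancels. Collect the known terms of each column as K = Σ(ρt)_known − 3.37 × (depth of known layers): K_1 = 81.1758 − 3.37×29.81 = −19.2839; K_2 = 44.856 − 3.37×(1.08 + 16.8) = −15.3996.
Balance: K_1 = K_2 − x×(3.37 − 2.98), so x = (K_2 − K_1)/(3.37 − 2.98) = 3.8843/0.39 = 9.96 km.

9.96 km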